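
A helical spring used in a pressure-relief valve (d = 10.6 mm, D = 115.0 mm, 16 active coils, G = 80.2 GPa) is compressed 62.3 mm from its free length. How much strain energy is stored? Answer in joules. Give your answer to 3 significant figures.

10.1 J

k = Gd⁴/(8D³N_a) = (80.2×10³)(10.6⁴)/(8·115.0³·16) = 5.2011 N/mm
U = ½kδ² = 0.5 × 5.2011 × 62.3² = 10093 N·mm = 10.093 J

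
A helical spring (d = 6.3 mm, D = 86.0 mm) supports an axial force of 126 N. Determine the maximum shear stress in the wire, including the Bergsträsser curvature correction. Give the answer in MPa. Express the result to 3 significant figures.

121 MPa

Spring index C = D/d = 86.0/6.3 = 13.6508
K_B = (4C+2)/(4C−3) = 56.603/51.603 = 1.0969
τ₀ = 8FD/(πd³) = 8·126·86.0/(π·6.3³) = 86688/785.55 = 110.35 MPa
τ_max = K·τ₀ = 1.0969 × 110.35 = 121.05 MPa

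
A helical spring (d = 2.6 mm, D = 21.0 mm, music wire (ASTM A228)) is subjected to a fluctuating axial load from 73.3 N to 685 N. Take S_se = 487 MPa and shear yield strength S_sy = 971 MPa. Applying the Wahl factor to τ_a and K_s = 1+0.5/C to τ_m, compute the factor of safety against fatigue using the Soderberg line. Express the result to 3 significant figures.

C = D/d = 21.0/2.6 = 8.0769; K_W = (4C−1)/(4C−4)+0.615/C = 1.1821; K_s = 1+0.5/C = 1.0619
F_a = (F_max−F_min)/2 = 305.85 N; F_m = (F_max+F_min)/2 = 379.15 N
τ_a = K_W·8F_aD/(πd³) = 1.1821 × 930.57 = 1100 MPa
τ_m = K_s·8F_mD/(πd³) = 1.0619 × 1153.6 = 1225 MPa
Soderberg: 1/n_f = τ_a/S_se + τ_m/S_sy = 1100/487 + 1225/971 = 2.25882 + 1.26159 = 3.5204
n_f = 1/3.5204 = 0.2841

0.284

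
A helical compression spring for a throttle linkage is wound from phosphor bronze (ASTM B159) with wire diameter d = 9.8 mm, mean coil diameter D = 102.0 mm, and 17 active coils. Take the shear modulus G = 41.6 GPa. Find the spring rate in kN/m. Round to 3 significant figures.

2.66 kN/m

k = Gd⁴/(8D³N_a) = (41.6×10³ × 9.8⁴) / (8 × 102.0³ × 17)
  = 3.83705e+08 / 1.44324e+08 = 2.6586 N/mm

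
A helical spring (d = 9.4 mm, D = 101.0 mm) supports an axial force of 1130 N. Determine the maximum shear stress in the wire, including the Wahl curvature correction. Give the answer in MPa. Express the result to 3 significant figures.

397 MPa

Spring index C = D/d = 101.0/9.4 = 10.7447
K_W = (4C−1)/(4C−4) + 0.615/C = 41.979/38.979 + 0.0572 = 1.1342
τ₀ = 8FD/(πd³) = 8·1130·101.0/(π·9.4³) = 913040/2609.4 = 349.91 MPa
τ_max = K·τ₀ = 1.1342 × 349.91 = 396.87 MPa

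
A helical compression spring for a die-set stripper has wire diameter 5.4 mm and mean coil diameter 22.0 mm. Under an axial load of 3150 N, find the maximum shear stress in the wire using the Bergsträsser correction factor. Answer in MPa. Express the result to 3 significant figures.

1540 MPa

Spring index C = D/d = 22.0/5.4 = 4.0741
K_B = (4C+2)/(4C−3) = 18.296/13.296 = 1.3760
τ₀ = 8FD/(πd³) = 8·3150·22.0/(π·5.4³) = 554400/494.69 = 1120.7 MPa
τ_max = K·τ₀ = 1.3760 × 1120.7 = 1542.1 MPa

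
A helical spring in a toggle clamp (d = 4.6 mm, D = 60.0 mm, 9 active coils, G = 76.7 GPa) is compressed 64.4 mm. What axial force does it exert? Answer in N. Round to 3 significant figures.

142 N

k = Gd⁴/(8D³N_a) = (76.7×10³)(4.6⁴)/(8·60.0³·9) = 2.2082 N/mm
F = k·δ = 2.2082 × 64.4 = 142.21 N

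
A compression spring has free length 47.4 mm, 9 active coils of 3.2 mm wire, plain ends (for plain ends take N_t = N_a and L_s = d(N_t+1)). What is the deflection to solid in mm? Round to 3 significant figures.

N_t = 9; L_s = 3.2·10 = 32 mm
δ_solid = L₀ − L_s = 47.4 − 32 = 15.4 mm

15.4 mm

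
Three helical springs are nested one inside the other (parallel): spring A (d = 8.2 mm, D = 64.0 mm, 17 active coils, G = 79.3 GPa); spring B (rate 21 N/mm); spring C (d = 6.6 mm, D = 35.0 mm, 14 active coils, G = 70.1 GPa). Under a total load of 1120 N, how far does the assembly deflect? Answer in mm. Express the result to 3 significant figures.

k_A = Gd⁴/(8D³N_a) = (79.3×10³)(8.2⁴)/(8·64.0³·17) = 10.057 N/mm
k_C = Gd⁴/(8D³N_a) = (70.1×10³)(6.6⁴)/(8·35.0³·14) = 27.699 N/mm
Parallel: k_eq = 10.057 + 21 + 27.699 = 58.756 N/mm
δ = F/k_eq = 1120/58.756 = 19.062 mm

19.1 mm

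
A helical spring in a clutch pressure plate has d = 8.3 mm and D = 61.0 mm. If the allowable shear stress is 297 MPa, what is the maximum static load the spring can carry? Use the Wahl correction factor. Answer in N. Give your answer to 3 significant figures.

910 N

C = D/d = 61.0/8.3 = 7.3494
K_W = (4C−1)/(4C−4) + 0.615/C = 28.398/25.398 + 0.0837 = 1.2018
τ_max = K·8FD/(πd³) → F_max = τ_allow·πd³/(8DK)
F_max = 297·π·8.3³/(8·61.0·1.2018) = 5.3351e+05/586.48 = 909.68 N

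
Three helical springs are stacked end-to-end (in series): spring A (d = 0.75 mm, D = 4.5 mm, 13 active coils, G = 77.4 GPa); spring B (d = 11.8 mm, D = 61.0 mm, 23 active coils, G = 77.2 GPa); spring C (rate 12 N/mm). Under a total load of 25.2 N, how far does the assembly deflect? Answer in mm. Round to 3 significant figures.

k_A = Gd⁴/(8D³N_a) = (77.4×10³)(0.75⁴)/(8·4.5³·13) = 2.5841 N/mm
k_B = Gd⁴/(8D³N_a) = (77.2×10³)(11.8⁴)/(8·61.0³·23) = 35.838 N/mm
Series: 1/k_eq = 1/2.5841 + 1/35.838 + 1/12 = 0.49821; k_eq = 2.0072 N/mm
δ = F/k_eq = 25.2/2.0072 = 12.555 mm

12.6 mm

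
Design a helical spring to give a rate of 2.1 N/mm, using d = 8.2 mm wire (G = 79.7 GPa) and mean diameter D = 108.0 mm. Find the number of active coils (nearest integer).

N_a = Gd⁴/(8D³k) = (79.7×10³ × 8.2⁴)/(8 × 108.0³ × 2.1)
    = 3.60341e+08 / 2.11632e+07 = 17.03 → 17 coils

17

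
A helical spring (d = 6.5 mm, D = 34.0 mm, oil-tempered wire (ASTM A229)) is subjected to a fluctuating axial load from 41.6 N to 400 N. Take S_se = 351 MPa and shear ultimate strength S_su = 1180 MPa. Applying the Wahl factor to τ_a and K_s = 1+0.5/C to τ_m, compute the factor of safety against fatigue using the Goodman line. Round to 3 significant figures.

3.66

C = D/d = 34.0/6.5 = 5.2308; K_W = (4C−1)/(4C−4)+0.615/C = 1.2948; K_s = 1+0.5/C = 1.0956
F_a = (F_max−F_min)/2 = 179.2 N; F_m = (F_max+F_min)/2 = 220.8 N
τ_a = K_W·8F_aD/(πd³) = 1.2948 × 56.496 = 73.154 MPa
τ_m = K_s·8F_mD/(πd³) = 1.0956 × 69.611 = 76.265 MPa
Goodman: 1/n_f = τ_a/S_se + τ_m/S_su = 73.154/351 + 76.265/1180 = 0.20841 + 0.06463 = 0.27305
n_f = 1/0.27305 = 3.662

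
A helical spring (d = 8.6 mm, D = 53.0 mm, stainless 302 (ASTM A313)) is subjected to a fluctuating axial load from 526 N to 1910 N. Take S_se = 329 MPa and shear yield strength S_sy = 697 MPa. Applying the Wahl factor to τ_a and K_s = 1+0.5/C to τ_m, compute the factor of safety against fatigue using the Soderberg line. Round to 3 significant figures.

1.05

C = D/d = 53.0/8.6 = 6.1628; K_W = (4C−1)/(4C−4)+0.615/C = 1.2451; K_s = 1+0.5/C = 1.0811
F_a = (F_max−F_min)/2 = 692 N; F_m = (F_max+F_min)/2 = 1218 N
τ_a = K_W·8F_aD/(πd³) = 1.2451 × 146.83 = 182.82 MPa
τ_m = K_s·8F_mD/(πd³) = 1.0811 × 258.44 = 279.41 MPa
Soderberg: 1/n_f = τ_a/S_se + τ_m/S_sy = 182.82/329 + 279.41/697 = 0.55568 + 0.40088 = 0.95656
n_f = 1/0.95656 = 1.045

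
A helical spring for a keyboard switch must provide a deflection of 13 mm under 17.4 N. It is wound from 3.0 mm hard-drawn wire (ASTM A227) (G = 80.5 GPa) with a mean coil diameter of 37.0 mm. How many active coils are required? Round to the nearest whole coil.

Required rate k = F/δ = 17.4/13 = 1.3385 N/mm
N_a = Gd⁴/(8D³k) = (80.5×10³ × 3.0⁴)/(8 × 37.0³ × 1.3385)
    = 6.5205e+06 / 542377 = 12.02 → 12 coils

12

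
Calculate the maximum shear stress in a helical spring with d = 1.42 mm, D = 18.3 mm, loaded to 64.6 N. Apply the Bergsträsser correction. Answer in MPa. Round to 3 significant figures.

Spring index C = D/d = 18.3/1.42 = 12.8873
K_B = (4C+2)/(4C−3) = 53.549/48.549 = 1.1030
τ₀ = 8FD/(πd³) = 8·64.6·18.3/(π·1.42³) = 9457.44/8.9953 = 1051.4 MPa
τ_max = K·τ₀ = 1.1030 × 1051.4 = 1159.7 MPa

1160 MPa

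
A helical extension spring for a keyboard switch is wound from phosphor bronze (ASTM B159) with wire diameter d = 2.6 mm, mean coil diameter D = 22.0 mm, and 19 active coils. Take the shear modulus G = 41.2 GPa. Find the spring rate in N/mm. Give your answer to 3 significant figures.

1.16 N/mm

k = Gd⁴/(8D³N_a) = (41.2×10³ × 2.6⁴) / (8 × 22.0³ × 19)
  = 1.88274e+06 / 1.6185e+06 = 1.1633 N/mm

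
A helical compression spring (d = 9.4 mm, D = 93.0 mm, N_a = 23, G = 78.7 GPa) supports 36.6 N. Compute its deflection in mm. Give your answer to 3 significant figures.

8.82 mm

k = Gd⁴/(8D³N_a) = (78.7×10³)(9.4⁴)/(8·93.0³·23) = 4.1516 N/mm
δ = F/k = 36.6 / 4.1516 = 8.8158 mm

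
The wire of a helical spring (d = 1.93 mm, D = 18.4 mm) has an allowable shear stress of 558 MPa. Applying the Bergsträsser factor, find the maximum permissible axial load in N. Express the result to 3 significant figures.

C = D/d = 18.4/1.93 = 9.5337
K_B = (4C+2)/(4C−3) = 40.135/35.135 = 1.1423
τ_max = K·8FD/(πd³) → F_max = τ_allow·πd³/(8DK)
F_max = 558·π·1.93³/(8·18.4·1.1423) = 12602/168.15 = 74.949 N

74.9 N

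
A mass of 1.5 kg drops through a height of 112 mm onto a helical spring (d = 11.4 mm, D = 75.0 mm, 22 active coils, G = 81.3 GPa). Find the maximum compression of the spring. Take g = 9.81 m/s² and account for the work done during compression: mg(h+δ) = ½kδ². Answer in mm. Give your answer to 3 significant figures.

k = Gd⁴/(8D³N_a) = (81.3×10³)(11.4⁴)/(8·75.0³·22) = 18.493 N/mm
W = mg = 1.5 × 9.81 = 14.715 N
½kδ² − Wδ − Wh = 0 → δ = (W + √(W² + 2kWh))/k
δ = (14.715 + √(216.53 + 60956.7))/18.493 = (14.715 + 247.33)/18.493 = 14.17 mm

14.2 mm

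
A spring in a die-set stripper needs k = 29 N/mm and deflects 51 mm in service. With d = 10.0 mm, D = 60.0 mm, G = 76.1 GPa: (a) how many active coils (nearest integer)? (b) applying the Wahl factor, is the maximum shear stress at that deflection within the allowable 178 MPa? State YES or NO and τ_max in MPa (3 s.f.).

(a) 15 coils; (b) NO, τ_max = 287 MPa

N_a = Gd⁴/(8D³k) = (76.1×10³)(10.0⁴)/(8·60.0³·29) = 15.19 → N_a = 15
Actual rate k = Gd⁴/(8D³·15) = 29.36 N/mm
Working load F = kδ = 29.36·51 = 1497.3 N
C = 60.0/10.0 = 6.0000; K_W = (4C−1)/(4C−4)+0.615/C = 1.2525
τ_max = K_W·8FD/(πd³) = 1.2525·228.78 = 286.54 MPa
τ_max > 178 MPa → exceeds allowable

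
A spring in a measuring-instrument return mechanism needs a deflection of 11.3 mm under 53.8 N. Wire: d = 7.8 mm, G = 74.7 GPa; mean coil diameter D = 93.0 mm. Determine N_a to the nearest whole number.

9

Required rate k = F/δ = 53.8/11.3 = 4.7611 N/mm
N_a = Gd⁴/(8D³k) = (74.7×10³ × 7.8⁴)/(8 × 93.0³ × 4.7611)
    = 2.76502e+08 / 3.06367e+07 = 9.025 → 9 coils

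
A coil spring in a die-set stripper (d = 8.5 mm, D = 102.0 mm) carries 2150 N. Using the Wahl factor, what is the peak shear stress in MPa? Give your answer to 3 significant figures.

1020 MPa

Spring index C = D/d = 102.0/8.5 = 12.0000
K_W = (4C−1)/(4C−4) + 0.615/C = 47.000/44.000 + 0.0512 = 1.1194
τ₀ = 8FD/(πd³) = 8·2150·102.0/(π·8.5³) = 1.7544e+06/1929.3 = 909.33 MPa
τ_max = K·τ₀ = 1.1194 × 909.33 = 1017.9 MPa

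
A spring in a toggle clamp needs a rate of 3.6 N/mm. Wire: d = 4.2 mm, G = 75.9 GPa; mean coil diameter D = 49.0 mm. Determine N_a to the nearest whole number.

N_a = Gd⁴/(8D³k) = (75.9×10³ × 4.2⁴)/(8 × 49.0³ × 3.6)
    = 2.36178e+07 / 3.38829e+06 = 6.97 → 7 coils

7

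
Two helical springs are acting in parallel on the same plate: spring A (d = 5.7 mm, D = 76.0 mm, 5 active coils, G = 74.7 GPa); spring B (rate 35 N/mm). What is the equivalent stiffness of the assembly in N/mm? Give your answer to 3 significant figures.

39.5 N/mm

k_A = Gd⁴/(8D³N_a) = (74.7×10³)(5.7⁴)/(8·76.0³·5) = 4.4908 N/mm
Parallel: k_eq = 4.4908 + 35 = 39.491 N/mm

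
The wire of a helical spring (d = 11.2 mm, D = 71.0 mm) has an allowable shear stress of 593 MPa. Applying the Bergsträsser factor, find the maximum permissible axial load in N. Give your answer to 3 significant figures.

C = D/d = 71.0/11.2 = 6.3393
K_B = (4C+2)/(4C−3) = 27.357/22.357 = 1.2236
τ_max = K·8FD/(πd³) → F_max = τ_allow·πd³/(8DK)
F_max = 593·π·11.2³/(8·71.0·1.2236) = 2.6173e+06/695.03 = 3765.8 N

3770 N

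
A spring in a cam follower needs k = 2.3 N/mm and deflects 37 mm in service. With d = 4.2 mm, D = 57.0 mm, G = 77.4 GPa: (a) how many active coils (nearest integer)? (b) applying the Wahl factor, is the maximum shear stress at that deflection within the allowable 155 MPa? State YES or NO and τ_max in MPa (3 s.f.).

N_a = Gd⁴/(8D³k) = (77.4×10³)(4.2⁴)/(8·57.0³·2.3) = 7.068 → N_a = 7
Actual rate k = Gd⁴/(8D³·7) = 2.3223 N/mm
Working load F = kδ = 2.3223·37 = 85.927 N
C = 57.0/4.2 = 13.5714; K_W = (4C−1)/(4C−4)+0.615/C = 1.1050
τ_max = K_W·8FD/(πd³) = 1.1050·168.34 = 186.01 MPa
τ_max > 155 MPa → exceeds allowable

(a) 7 coils; (b) NO, τ_max = 186 MPa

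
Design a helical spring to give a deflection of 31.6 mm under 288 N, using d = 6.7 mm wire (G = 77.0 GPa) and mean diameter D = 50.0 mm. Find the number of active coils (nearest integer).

Required rate k = F/δ = 288/31.6 = 9.1139 N/mm
N_a = Gd⁴/(8D³k) = (77.0×10³ × 6.7⁴)/(8 × 50.0³ × 9.1139)
    = 1.55164e+08 / 9.11392e+06 = 17.02 → 17 coils

17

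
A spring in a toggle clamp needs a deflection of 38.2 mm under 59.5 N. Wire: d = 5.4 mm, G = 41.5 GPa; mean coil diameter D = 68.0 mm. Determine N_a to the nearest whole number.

9

Required rate k = F/δ = 59.5/38.2 = 1.5576 N/mm
N_a = Gd⁴/(8D³k) = (41.5×10³ × 5.4⁴)/(8 × 68.0³ × 1.5576)
    = 3.52877e+07 / 3.91805e+06 = 9.006 → 9 coils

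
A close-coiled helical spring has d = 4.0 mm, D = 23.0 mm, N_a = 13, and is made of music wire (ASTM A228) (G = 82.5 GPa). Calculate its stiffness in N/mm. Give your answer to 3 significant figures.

k = Gd⁴/(8D³N_a) = (82.5×10³ × 4.0⁴) / (8 × 23.0³ × 13)
  = 2.112e+07 / 1.26537e+06 = 16.691 N/mm

16.7 N/mm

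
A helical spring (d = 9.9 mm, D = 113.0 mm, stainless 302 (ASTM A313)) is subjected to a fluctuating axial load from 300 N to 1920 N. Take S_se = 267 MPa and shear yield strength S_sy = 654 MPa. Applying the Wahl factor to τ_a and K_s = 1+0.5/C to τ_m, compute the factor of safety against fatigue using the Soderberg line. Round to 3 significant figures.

0.650

C = D/d = 113.0/9.9 = 11.4141; K_W = (4C−1)/(4C−4)+0.615/C = 1.1259; K_s = 1+0.5/C = 1.0438
F_a = (F_max−F_min)/2 = 810 N; F_m = (F_max+F_min)/2 = 1110 N
τ_a = K_W·8F_aD/(πd³) = 1.1259 × 240.21 = 270.46 MPa
τ_m = K_s·8F_mD/(πd³) = 1.0438 × 329.18 = 343.6 MPa
Soderberg: 1/n_f = τ_a/S_se + τ_m/S_sy = 270.46/267 + 343.6/654 = 1.01294 + 0.52539 = 1.5383
n_f = 1/1.5383 = 0.6501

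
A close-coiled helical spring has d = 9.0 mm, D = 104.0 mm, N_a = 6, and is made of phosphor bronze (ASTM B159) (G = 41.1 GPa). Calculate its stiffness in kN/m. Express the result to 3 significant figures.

4.99 kN/m

k = Gd⁴/(8D³N_a) = (41.1×10³ × 9.0⁴) / (8 × 104.0³ × 6)
  = 2.69657e+08 / 5.39935e+07 = 4.9943 N/mm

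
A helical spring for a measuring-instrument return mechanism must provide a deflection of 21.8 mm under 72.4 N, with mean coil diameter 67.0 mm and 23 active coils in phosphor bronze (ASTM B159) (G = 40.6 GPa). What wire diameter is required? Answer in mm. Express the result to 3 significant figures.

8.20 mm

Required rate k = F/δ = 72.4/21.8 = 3.3211 N/mm
d = (8D³N_a·k / G)^(1/4) = (8·67.0³·23·3.3211 / (40.6×10³))^0.25
  = (4526.9)^0.25 = 8.2026 mm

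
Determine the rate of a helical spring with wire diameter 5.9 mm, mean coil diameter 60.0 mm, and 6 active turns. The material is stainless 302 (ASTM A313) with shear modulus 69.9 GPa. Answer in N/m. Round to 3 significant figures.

8170 N/m

k = Gd⁴/(8D³N_a) = (69.9×10³ × 5.9⁴) / (8 × 60.0³ × 6)
  = 8.47004e+07 / 1.0368e+07 = 8.1694 N/mm = 8169.4 N/m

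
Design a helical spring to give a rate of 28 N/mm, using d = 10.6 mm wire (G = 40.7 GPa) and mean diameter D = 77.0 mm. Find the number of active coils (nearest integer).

N_a = Gd⁴/(8D³k) = (40.7×10³ × 10.6⁴)/(8 × 77.0³ × 28)
    = 5.13828e+08 / 1.02263e+08 = 5.025 → 5 coils

5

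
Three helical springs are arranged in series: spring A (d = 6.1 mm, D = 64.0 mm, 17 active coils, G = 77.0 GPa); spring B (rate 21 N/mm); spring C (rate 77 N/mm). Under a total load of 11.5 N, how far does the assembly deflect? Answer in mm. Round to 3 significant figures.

k_A = Gd⁴/(8D³N_a) = (77.0×10³)(6.1⁴)/(8·64.0³·17) = 2.9904 N/mm
Series: 1/k_eq = 1/2.9904 + 1/21 + 1/77 = 0.39501; k_eq = 2.5316 N/mm
δ = F/k_eq = 11.5/2.5316 = 4.5426 mm

4.54 mm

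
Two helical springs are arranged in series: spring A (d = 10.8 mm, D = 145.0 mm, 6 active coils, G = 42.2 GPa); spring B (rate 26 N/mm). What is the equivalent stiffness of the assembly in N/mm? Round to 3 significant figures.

3.41 N/mm

k_A = Gd⁴/(8D³N_a) = (42.2×10³)(10.8⁴)/(8·145.0³·6) = 3.9234 N/mm
Series: 1/k_eq = 1/3.9234 + 1/26 = 0.29334; k_eq = 3.409 N/mm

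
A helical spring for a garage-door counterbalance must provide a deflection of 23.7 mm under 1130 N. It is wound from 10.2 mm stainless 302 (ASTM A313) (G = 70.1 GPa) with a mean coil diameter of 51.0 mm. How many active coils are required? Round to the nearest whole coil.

Required rate k = F/δ = 1130/23.7 = 47.679 N/mm
N_a = Gd⁴/(8D³k) = (70.1×10³ × 10.2⁴)/(8 × 51.0³ × 47.679)
    = 7.58785e+08 / 5.05977e+07 = 15 → 15 coils

15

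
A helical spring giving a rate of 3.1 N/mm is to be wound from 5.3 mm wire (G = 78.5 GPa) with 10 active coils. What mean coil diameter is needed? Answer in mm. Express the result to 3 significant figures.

D = (Gd⁴/(8N_a·k))^(1/3) = (78.5×10³·5.3⁴/(8·10·3.1))^(1/3)
  = (249759)^(1/3) = 62.9758 mm

63.0 mm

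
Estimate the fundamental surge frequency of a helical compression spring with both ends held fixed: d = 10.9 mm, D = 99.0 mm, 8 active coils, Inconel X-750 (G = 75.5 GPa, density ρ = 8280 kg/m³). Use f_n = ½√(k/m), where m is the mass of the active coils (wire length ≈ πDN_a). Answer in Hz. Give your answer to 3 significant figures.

47.2 Hz

k = Gd⁴/(8D³N_a) = (75.5×10³)(10.9⁴)/(8·99.0³·8) = 17.162 N/mm = 17162 N/m
Wire length L = πDN_a = π·99.0·8 = 2488.1 mm
m = ρ·(πd²/4)·L = 8280 × 93.313×10⁻⁶ m² × 2.4881 m = 1.9224 kg
f_n = ½√(k/m) = 0.5·√(17162/1.9224) = 0.5·√(8927.3) = 47.242 Hz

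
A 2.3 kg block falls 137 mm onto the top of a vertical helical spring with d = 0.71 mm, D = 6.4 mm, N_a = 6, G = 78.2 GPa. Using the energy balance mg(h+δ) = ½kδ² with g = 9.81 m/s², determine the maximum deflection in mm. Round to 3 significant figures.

78.5 mm

k = Gd⁴/(8D³N_a) = (78.2×10³)(0.71⁴)/(8·6.4³·6) = 1.5793 N/mm
W = mg = 2.3 × 9.81 = 22.563 N
½kδ² − Wδ − Wh = 0 → δ = (W + √(W² + 2kWh))/k
δ = (22.563 + √(509.09 + 9763.52))/1.5793 = (22.563 + 101.35)/1.5793 = 78.464 mm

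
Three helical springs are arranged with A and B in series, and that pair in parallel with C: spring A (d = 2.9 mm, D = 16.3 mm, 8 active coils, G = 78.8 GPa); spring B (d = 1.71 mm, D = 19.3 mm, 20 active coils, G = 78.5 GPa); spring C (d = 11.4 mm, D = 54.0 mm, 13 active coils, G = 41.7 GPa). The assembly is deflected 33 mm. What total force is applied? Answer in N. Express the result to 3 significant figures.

1440 N

k_A = Gd⁴/(8D³N_a) = (78.8×10³)(2.9⁴)/(8·16.3³·8) = 20.108 N/mm
k_B = Gd⁴/(8D³N_a) = (78.5×10³)(1.71⁴)/(8·19.3³·20) = 0.58353 N/mm
k_C = Gd⁴/(8D³N_a) = (41.7×10³)(11.4⁴)/(8·54.0³·13) = 43.007 N/mm
Springs A,B series: k_AB = 1/(1/20.108+1/0.58353) = 0.56707 N/mm; parallel with C: k_eq = 0.56707+43.007 = 43.574 N/mm
F = k_eq·δ = 43.574·33 = 1437.9 N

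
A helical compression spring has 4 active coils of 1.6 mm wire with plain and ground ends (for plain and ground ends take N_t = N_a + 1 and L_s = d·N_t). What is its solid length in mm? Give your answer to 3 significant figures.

plain and ground ends: N_t = N_a + 1 = 4 + 1 = 5
L_s = d·N_t = 1.6 × 5 = 8 mm

8.00 mm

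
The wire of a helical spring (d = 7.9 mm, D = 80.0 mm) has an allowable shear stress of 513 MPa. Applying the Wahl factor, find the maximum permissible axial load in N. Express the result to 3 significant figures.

C = D/d = 80.0/7.9 = 10.1266
K_W = (4C−1)/(4C−4) + 0.615/C = 39.506/36.506 + 0.0607 = 1.1429
τ_max = K·8FD/(πd³) → F_max = τ_allow·πd³/(8DK)
F_max = 513·π·7.9³/(8·80.0·1.1429) = 7.946e+05/731.46 = 1086.3 N

1090 N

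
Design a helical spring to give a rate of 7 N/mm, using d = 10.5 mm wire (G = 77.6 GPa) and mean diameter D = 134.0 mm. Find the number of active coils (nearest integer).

7

N_a = Gd⁴/(8D³k) = (77.6×10³ × 10.5⁴)/(8 × 134.0³ × 7)
    = 9.43233e+08 / 1.34742e+08 = 7 → 7 coils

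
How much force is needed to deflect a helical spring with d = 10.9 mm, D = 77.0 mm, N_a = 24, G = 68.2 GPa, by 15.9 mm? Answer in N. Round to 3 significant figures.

175 N

k = Gd⁴/(8D³N_a) = (68.2×10³)(10.9⁴)/(8·77.0³·24) = 10.983 N/mm
F = k·δ = 10.983 × 15.9 = 174.63 N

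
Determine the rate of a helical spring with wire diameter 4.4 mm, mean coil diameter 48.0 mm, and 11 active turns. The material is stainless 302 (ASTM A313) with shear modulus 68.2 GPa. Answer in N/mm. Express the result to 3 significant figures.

2.63 N/mm

k = Gd⁴/(8D³N_a) = (68.2×10³ × 4.4⁴) / (8 × 48.0³ × 11)
  = 2.5562e+07 / 9.7321e+06 = 2.6266 N/mm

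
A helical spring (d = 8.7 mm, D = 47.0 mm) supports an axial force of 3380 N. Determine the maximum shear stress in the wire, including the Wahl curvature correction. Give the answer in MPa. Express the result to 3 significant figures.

789 MPa

Spring index C = D/d = 47.0/8.7 = 5.4023
K_W = (4C−1)/(4C−4) + 0.615/C = 20.609/17.609 + 0.1138 = 1.2842
τ₀ = 8FD/(πd³) = 8·3380·47.0/(π·8.7³) = 1.27088e+06/2068.7 = 614.32 MPa
τ_max = K·τ₀ = 1.2842 × 614.32 = 788.92 MPa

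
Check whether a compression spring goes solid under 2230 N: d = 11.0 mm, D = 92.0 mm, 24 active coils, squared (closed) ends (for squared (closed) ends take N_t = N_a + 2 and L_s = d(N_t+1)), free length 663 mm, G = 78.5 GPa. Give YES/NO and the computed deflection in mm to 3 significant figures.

NO, δ = 290 mm

k = Gd⁴/(8D³N_a) = (78.5×10³)(11.0⁴)/(8·92.0³·24) = 7.6873 N/mm
N_t = 26; L_s = 11.0·27 = 297 mm; δ_solid = L₀ − L_s = 663 − 297 = 366 mm
δ = F/k = 2230/7.6873 = 290.09 mm
δ < δ_solid → spring does not go solid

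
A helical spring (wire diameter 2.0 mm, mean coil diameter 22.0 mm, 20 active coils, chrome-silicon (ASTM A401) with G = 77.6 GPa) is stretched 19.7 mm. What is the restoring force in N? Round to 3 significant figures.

14.4 N

k = Gd⁴/(8D³N_a) = (77.6×10³)(2.0⁴)/(8·22.0³·20) = 0.72878 N/mm
F = k·δ = 0.72878 × 19.7 = 14.357 N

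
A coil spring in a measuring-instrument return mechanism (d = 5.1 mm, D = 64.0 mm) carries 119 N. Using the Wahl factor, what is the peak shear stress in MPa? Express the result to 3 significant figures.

163 MPa

Spring index C = D/d = 64.0/5.1 = 12.5490
K_W = (4C−1)/(4C−4) + 0.615/C = 49.196/46.196 + 0.0490 = 1.1139
τ₀ = 8FD/(πd³) = 8·119·64.0/(π·5.1³) = 60928/416.74 = 146.2 MPa
τ_max = K·τ₀ = 1.1139 × 146.2 = 162.86 MPa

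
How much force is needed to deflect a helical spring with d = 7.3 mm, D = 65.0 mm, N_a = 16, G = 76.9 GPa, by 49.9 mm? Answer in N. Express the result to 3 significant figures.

310 N

k = Gd⁴/(8D³N_a) = (76.9×10³)(7.3⁴)/(8·65.0³·16) = 6.2125 N/mm
F = k·δ = 6.2125 × 49.9 = 310 N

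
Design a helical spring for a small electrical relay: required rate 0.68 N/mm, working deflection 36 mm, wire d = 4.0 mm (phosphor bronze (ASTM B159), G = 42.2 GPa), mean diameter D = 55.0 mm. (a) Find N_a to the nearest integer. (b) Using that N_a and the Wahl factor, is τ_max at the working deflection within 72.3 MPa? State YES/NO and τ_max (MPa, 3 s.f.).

(a) 12 coils; (b) YES, τ_max = 58.8 MPa

N_a = Gd⁴/(8D³k) = (42.2×10³)(4.0⁴)/(8·55.0³·0.68) = 11.94 → N_a = 12
Actual rate k = Gd⁴/(8D³·12) = 0.67638 N/mm
Working load F = kδ = 0.67638·36 = 24.35 N
C = 55.0/4.0 = 13.7500; K_W = (4C−1)/(4C−4)+0.615/C = 1.1036
τ_max = K_W·8FD/(πd³) = 1.1036·53.287 = 58.805 MPa
τ_max ≤ 72.3 MPa → acceptable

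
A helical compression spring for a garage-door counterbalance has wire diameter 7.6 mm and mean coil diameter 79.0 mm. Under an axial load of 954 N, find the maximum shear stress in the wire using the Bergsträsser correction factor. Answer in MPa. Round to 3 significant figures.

Spring index C = D/d = 79.0/7.6 = 10.3947
K_B = (4C+2)/(4C−3) = 43.579/38.579 = 1.1296
τ₀ = 8FD/(πd³) = 8·954·79.0/(π·7.6³) = 602928/1379.1 = 437.19 MPa
τ_max = K·τ₀ = 1.1296 × 437.19 = 493.86 MPa

494 MPa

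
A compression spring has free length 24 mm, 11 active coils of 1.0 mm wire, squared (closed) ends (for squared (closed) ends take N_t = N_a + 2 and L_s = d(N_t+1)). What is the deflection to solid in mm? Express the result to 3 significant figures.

10.0 mm

N_t = 13; L_s = 1.0·14 = 14 mm
δ_solid = L₀ − L_s = 24 − 14 = 10 mm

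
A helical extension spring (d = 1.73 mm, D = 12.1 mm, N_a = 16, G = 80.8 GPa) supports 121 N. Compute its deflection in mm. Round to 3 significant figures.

37.9 mm

k = Gd⁴/(8D³N_a) = (80.8×10³)(1.73⁴)/(8·12.1³·16) = 3.1918 N/mm
δ = F/k = 121 / 3.1918 = 37.91 mm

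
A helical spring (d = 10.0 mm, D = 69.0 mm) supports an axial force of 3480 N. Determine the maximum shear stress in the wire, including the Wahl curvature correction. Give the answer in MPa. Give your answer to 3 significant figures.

Spring index C = D/d = 69.0/10.0 = 6.9000
K_W = (4C−1)/(4C−4) + 0.615/C = 26.600/23.600 + 0.0891 = 1.2162
τ₀ = 8FD/(πd³) = 8·3480·69.0/(π·10.0³) = 1.92096e+06/3141.6 = 611.46 MPa
τ_max = K·τ₀ = 1.2162 × 611.46 = 743.69 MPa

744 MPa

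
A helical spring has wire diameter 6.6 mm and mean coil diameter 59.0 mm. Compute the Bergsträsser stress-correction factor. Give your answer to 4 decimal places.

C = D/d = 59.0/6.6 = 8.9394
K_B = (4C+2)/(4C−3) = 37.758/32.758 = 1.1526

1.1526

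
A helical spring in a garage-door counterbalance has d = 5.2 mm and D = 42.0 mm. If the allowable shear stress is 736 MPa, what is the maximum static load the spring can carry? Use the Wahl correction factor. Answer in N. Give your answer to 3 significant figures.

C = D/d = 42.0/5.2 = 8.0769
K_W = (4C−1)/(4C−4) + 0.615/C = 31.308/28.308 + 0.0761 = 1.1821
τ_max = K·8FD/(πd³) → F_max = τ_allow·πd³/(8DK)
F_max = 736·π·5.2³/(8·42.0·1.1821) = 3.2512e+05/397.19 = 818.53 N

819 N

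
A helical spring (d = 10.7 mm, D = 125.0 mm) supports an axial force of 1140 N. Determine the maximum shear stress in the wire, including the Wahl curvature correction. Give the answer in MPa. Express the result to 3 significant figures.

Spring index C = D/d = 125.0/10.7 = 11.6822
K_W = (4C−1)/(4C−4) + 0.615/C = 45.729/42.729 + 0.0526 = 1.1229
τ₀ = 8FD/(πd³) = 8·1140·125.0/(π·10.7³) = 1.14e+06/3848.6 = 296.21 MPa
τ_max = K·τ₀ = 1.1229 × 296.21 = 332.6 MPa

333 MPa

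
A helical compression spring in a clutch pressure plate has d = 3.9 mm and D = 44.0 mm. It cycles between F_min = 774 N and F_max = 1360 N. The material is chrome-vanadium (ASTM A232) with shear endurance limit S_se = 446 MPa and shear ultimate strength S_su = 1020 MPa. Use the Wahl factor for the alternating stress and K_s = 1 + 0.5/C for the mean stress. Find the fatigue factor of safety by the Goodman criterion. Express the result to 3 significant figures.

C = D/d = 44.0/3.9 = 11.2821; K_W = (4C−1)/(4C−4)+0.615/C = 1.1275; K_s = 1+0.5/C = 1.0443
F_a = (F_max−F_min)/2 = 293 N; F_m = (F_max+F_min)/2 = 1067 N
τ_a = K_W·8F_aD/(πd³) = 1.1275 × 553.43 = 623.97 MPa
τ_m = K_s·8F_mD/(πd³) = 1.0443 × 2015.4 = 2104.7 MPa
Goodman: 1/n_f = τ_a/S_se + τ_m/S_su = 623.97/446 + 2104.7/1020 = 1.39904 + 2.06346 = 3.4625
n_f = 1/3.4625 = 0.2888

0.289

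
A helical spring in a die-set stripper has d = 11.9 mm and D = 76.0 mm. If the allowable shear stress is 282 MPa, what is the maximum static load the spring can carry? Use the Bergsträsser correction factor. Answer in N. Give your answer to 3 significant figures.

2010 N

C = D/d = 76.0/11.9 = 6.3866
K_B = (4C+2)/(4C−3) = 27.546/22.546 = 1.2218
τ_max = K·8FD/(πd³) → F_max = τ_allow·πd³/(8DK)
F_max = 282·π·11.9³/(8·76.0·1.2218) = 1.4929e+06/742.83 = 2009.8 N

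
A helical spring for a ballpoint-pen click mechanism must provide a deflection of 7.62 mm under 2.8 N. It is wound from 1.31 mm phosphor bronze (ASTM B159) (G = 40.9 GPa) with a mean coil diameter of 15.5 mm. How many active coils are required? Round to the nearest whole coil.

11

Required rate k = F/δ = 2.8/7.62 = 0.36745 N/mm
N_a = Gd⁴/(8D³k) = (40.9×10³ × 1.31⁴)/(8 × 15.5³ × 0.36745)
    = 120450 / 10946.8 = 11 → 11 coils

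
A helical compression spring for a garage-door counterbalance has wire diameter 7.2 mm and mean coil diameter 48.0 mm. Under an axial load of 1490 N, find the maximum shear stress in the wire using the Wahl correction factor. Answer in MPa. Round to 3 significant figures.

598 MPa

Spring index C = D/d = 48.0/7.2 = 6.6667
K_W = (4C−1)/(4C−4) + 0.615/C = 25.667/22.667 + 0.0923 = 1.2246
τ₀ = 8FD/(πd³) = 8·1490·48.0/(π·7.2³) = 572160/1172.6 = 487.94 MPa
τ_max = K·τ₀ = 1.2246 × 487.94 = 597.54 MPa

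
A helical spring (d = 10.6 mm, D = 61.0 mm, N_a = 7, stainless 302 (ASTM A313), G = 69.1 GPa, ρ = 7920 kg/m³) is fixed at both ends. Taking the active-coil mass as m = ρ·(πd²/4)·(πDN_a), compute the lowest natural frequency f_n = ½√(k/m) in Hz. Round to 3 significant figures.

135 Hz

k = Gd⁴/(8D³N_a) = (69.1×10³)(10.6⁴)/(8·61.0³·7) = 68.632 N/mm = 68632 N/m
Wire length L = πDN_a = π·61.0·7 = 1341.5 mm
m = ρ·(πd²/4)·L = 7920 × 88.247×10⁻⁶ m² × 1.3415 m = 0.93757 kg
f_n = ½√(k/m) = 0.5·√(68632/0.93757) = 0.5·√(73201) = 135.28 Hz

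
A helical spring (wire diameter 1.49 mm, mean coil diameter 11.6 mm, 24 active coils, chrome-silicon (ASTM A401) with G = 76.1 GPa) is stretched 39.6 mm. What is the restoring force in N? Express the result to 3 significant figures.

49.6 N

k = Gd⁴/(8D³N_a) = (76.1×10³)(1.49⁴)/(8·11.6³·24) = 1.2516 N/mm
F = k·δ = 1.2516 × 39.6 = 49.562 N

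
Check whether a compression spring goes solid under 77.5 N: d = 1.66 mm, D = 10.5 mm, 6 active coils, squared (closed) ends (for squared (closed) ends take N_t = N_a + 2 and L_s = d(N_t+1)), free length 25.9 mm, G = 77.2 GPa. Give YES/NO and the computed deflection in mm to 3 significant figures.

k = Gd⁴/(8D³N_a) = (77.2×10³)(1.66⁴)/(8·10.5³·6) = 10.55 N/mm
N_t = 8; L_s = 1.66·9 = 14.94 mm; δ_solid = L₀ − L_s = 25.9 − 14.94 = 10.96 mm
δ = F/k = 77.5/10.55 = 7.3462 mm
δ < δ_solid → spring does not go solid

NO, δ = 7.35 mm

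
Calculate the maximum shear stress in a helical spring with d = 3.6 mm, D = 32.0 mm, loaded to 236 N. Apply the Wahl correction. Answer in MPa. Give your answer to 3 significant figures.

480 MPa

Spring index C = D/d = 32.0/3.6 = 8.8889
K_W = (4C−1)/(4C−4) + 0.615/C = 34.556/31.556 + 0.0692 = 1.1643
τ₀ = 8FD/(πd³) = 8·236·32.0/(π·3.6³) = 60416/146.57 = 412.19 MPa
τ_max = K·τ₀ = 1.1643 × 412.19 = 479.89 MPa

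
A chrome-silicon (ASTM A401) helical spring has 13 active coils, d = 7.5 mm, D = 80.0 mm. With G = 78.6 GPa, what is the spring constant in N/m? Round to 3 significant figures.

k = Gd⁴/(8D³N_a) = (78.6×10³ × 7.5⁴) / (8 × 80.0³ × 13)
  = 2.48695e+08 / 5.3248e+07 = 4.6705 N/mm = 4670.5 N/m

4670 N/m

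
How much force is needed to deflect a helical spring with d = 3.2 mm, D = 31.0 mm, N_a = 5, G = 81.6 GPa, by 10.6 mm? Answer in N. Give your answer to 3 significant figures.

76.1 N

k = Gd⁴/(8D³N_a) = (81.6×10³)(3.2⁴)/(8·31.0³·5) = 7.1803 N/mm
F = k·δ = 7.1803 × 10.6 = 76.112 N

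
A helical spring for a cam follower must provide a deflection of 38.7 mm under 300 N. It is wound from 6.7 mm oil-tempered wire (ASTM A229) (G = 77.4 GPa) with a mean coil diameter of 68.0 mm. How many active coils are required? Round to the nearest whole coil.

Required rate k = F/δ = 300/38.7 = 7.7519 N/mm
N_a = Gd⁴/(8D³k) = (77.4×10³ × 6.7⁴)/(8 × 68.0³ × 7.7519)
    = 1.5597e+08 / 1.94997e+07 = 7.999 → 8 coils

8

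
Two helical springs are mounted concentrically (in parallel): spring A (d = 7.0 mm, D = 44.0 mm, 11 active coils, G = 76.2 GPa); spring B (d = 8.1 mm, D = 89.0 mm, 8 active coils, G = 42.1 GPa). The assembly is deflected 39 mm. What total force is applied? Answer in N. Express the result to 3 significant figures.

1110 N

k_A = Gd⁴/(8D³N_a) = (76.2×10³)(7.0⁴)/(8·44.0³·11) = 24.407 N/mm
k_B = Gd⁴/(8D³N_a) = (42.1×10³)(8.1⁴)/(8·89.0³·8) = 4.0167 N/mm
Parallel: k_eq = 24.407 + 4.0167 = 28.423 N/mm
F = k_eq·δ = 28.423·39 = 1108.5 N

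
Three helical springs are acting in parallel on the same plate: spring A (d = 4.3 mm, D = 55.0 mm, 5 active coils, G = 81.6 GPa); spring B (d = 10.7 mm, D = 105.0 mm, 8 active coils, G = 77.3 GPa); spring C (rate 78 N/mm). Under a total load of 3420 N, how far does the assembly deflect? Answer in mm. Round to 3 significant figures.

k_A = Gd⁴/(8D³N_a) = (81.6×10³)(4.3⁴)/(8·55.0³·5) = 4.1919 N/mm
k_B = Gd⁴/(8D³N_a) = (77.3×10³)(10.7⁴)/(8·105.0³·8) = 13.676 N/mm
Parallel: k_eq = 4.1919 + 13.676 + 78 = 95.868 N/mm
δ = F/k_eq = 3420/95.868 = 35.674 mm

35.7 mm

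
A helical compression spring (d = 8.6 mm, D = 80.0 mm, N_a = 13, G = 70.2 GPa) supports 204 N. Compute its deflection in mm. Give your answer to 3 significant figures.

28.3 mm

k = Gd⁴/(8D³N_a) = (70.2×10³)(8.6⁴)/(8·80.0³·13) = 7.2115 N/mm
δ = F/k = 204 / 7.2115 = 28.288 mm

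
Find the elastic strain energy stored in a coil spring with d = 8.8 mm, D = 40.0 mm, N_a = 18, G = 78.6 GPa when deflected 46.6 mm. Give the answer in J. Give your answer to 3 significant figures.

k = Gd⁴/(8D³N_a) = (78.6×10³)(8.8⁴)/(8·40.0³·18) = 51.146 N/mm
U = ½kδ² = 0.5 × 51.146 × 46.6² = 55533 N·mm = 55.533 J

55.5 J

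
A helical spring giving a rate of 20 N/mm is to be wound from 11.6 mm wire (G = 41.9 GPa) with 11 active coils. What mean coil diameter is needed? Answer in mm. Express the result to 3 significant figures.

D = (Gd⁴/(8N_a·k))^(1/3) = (41.9×10³·11.6⁴/(8·11·20))^(1/3)
  = (431056)^(1/3) = 75.5401 mm

75.5 mm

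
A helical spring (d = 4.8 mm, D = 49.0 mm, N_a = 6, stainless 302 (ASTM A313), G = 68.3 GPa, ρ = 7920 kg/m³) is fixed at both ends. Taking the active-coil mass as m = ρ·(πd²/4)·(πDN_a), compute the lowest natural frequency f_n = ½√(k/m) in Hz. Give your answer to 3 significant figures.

k = Gd⁴/(8D³N_a) = (68.3×10³)(4.8⁴)/(8·49.0³·6) = 6.4203 N/mm = 6420.3 N/m
Wire length L = πDN_a = π·49.0·6 = 923.63 mm
m = ρ·(πd²/4)·L = 7920 × 18.096×10⁻⁶ m² × 0.92363 m = 0.13237 kg
f_n = ½√(k/m) = 0.5·√(6420.3/0.13237) = 0.5·√(48502) = 110.12 Hz

110 Hz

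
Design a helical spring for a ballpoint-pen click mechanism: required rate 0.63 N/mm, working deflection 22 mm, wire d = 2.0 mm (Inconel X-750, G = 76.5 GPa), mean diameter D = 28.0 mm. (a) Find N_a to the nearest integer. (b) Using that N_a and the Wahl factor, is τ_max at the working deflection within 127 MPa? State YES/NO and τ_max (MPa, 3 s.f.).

(a) 11 coils; (b) NO, τ_max = 137 MPa

N_a = Gd⁴/(8D³k) = (76.5×10³)(2.0⁴)/(8·28.0³·0.63) = 11.06 → N_a = 11
Actual rate k = Gd⁴/(8D³·11) = 0.63361 N/mm
Working load F = kδ = 0.63361·22 = 13.94 N
C = 28.0/2.0 = 14.0000; K_W = (4C−1)/(4C−4)+0.615/C = 1.1016
τ_max = K_W·8FD/(πd³) = 1.1016·124.24 = 136.86 MPa
τ_max > 127 MPa → exceeds allowable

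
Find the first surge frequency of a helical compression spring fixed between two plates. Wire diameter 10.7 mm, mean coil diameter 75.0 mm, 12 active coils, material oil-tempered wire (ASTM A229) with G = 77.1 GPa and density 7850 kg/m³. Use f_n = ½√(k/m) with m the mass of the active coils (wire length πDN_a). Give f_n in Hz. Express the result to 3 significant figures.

55.9 Hz

k = Gd⁴/(8D³N_a) = (77.1×10³)(10.7⁴)/(8·75.0³·12) = 24.954 N/mm = 24954 N/m
Wire length L = πDN_a = π·75.0·12 = 2827.4 mm
m = ρ·(πd²/4)·L = 7850 × 89.92×10⁻⁶ m² × 2.8274 m = 1.9958 kg
f_n = ½√(k/m) = 0.5·√(24954/1.9958) = 0.5·√(12503) = 55.908 Hz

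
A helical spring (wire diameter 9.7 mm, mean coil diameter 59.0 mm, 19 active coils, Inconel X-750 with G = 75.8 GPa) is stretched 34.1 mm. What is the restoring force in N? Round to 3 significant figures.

k = Gd⁴/(8D³N_a) = (75.8×10³)(9.7⁴)/(8·59.0³·19) = 21.496 N/mm
F = k·δ = 21.496 × 34.1 = 733.01 N

733 N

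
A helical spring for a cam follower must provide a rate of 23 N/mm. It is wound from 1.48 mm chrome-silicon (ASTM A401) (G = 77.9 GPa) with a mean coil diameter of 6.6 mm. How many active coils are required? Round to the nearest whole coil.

7

N_a = Gd⁴/(8D³k) = (77.9×10³ × 1.48⁴)/(8 × 6.6³ × 23)
    = 373753 / 52899.3 = 7.065 → 7 coils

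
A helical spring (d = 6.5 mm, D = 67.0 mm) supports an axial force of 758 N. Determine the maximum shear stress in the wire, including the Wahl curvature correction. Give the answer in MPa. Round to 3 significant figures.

537 MPa

Spring index C = D/d = 67.0/6.5 = 10.3077
K_W = (4C−1)/(4C−4) + 0.615/C = 40.231/37.231 + 0.0597 = 1.1402
τ₀ = 8FD/(πd³) = 8·758·67.0/(π·6.5³) = 406288/862.76 = 470.92 MPa
τ_max = K·τ₀ = 1.1402 × 470.92 = 536.96 MPa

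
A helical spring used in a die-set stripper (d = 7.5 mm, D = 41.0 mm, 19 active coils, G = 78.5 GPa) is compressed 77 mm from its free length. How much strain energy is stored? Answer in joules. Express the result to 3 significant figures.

70.3 J

k = Gd⁴/(8D³N_a) = (78.5×10³)(7.5⁴)/(8·41.0³·19) = 23.709 N/mm
U = ½kδ² = 0.5 × 23.709 × 77² = 70286 N·mm = 70.286 J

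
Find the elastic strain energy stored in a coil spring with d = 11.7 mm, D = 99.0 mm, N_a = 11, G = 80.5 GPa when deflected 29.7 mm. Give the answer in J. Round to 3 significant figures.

7.79 J

k = Gd⁴/(8D³N_a) = (80.5×10³)(11.7⁴)/(8·99.0³·11) = 17.667 N/mm
U = ½kδ² = 0.5 × 17.667 × 29.7² = 7791.7 N·mm = 7.7917 J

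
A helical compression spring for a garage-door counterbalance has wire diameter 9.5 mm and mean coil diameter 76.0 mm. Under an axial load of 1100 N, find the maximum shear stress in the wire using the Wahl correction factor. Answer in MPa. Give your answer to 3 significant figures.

Spring index C = D/d = 76.0/9.5 = 8.0000
K_W = (4C−1)/(4C−4) + 0.615/C = 31.000/28.000 + 0.0769 = 1.1840
τ₀ = 8FD/(πd³) = 8·1100·76.0/(π·9.5³) = 668800/2693.5 = 248.3 MPa
τ_max = K·τ₀ = 1.1840 × 248.3 = 293.99 MPa

294 MPa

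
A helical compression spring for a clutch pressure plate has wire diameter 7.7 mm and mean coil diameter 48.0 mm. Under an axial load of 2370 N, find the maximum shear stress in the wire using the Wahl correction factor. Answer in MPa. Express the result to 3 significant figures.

788 MPa

Spring index C = D/d = 48.0/7.7 = 6.2338
K_W = (4C−1)/(4C−4) + 0.615/C = 23.935/20.935 + 0.0987 = 1.2420
τ₀ = 8FD/(πd³) = 8·2370·48.0/(π·7.7³) = 910080/1434.2 = 634.54 MPa
τ_max = K·τ₀ = 1.2420 × 634.54 = 788.07 MPa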